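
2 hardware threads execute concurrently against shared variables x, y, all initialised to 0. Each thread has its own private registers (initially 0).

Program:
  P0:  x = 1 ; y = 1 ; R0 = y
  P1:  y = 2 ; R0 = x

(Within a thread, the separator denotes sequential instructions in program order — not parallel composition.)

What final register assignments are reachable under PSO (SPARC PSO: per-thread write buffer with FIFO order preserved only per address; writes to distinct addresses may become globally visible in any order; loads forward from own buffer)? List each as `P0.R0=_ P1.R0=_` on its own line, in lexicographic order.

P0.R0=1 P1.R0=0
P0.R0=1 P1.R0=1
P0.R0=2 P1.R0=0
P0.R0=2 P1.R0=1

outcome vector order: (P0.R0,P1.R0)
|PSO outcomes| = 4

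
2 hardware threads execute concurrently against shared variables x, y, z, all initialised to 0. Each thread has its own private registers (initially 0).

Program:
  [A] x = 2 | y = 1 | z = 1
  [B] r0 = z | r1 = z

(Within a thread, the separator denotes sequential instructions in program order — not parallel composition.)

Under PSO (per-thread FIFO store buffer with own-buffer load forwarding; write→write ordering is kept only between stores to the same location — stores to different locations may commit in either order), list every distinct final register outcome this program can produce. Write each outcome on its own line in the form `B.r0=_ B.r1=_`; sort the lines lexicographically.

B.r0=0 B.r1=0
B.r0=0 B.r1=1
B.r0=1 B.r1=1

outcome vector order: (B.r0,B.r1)
|PSO outcomes| = 3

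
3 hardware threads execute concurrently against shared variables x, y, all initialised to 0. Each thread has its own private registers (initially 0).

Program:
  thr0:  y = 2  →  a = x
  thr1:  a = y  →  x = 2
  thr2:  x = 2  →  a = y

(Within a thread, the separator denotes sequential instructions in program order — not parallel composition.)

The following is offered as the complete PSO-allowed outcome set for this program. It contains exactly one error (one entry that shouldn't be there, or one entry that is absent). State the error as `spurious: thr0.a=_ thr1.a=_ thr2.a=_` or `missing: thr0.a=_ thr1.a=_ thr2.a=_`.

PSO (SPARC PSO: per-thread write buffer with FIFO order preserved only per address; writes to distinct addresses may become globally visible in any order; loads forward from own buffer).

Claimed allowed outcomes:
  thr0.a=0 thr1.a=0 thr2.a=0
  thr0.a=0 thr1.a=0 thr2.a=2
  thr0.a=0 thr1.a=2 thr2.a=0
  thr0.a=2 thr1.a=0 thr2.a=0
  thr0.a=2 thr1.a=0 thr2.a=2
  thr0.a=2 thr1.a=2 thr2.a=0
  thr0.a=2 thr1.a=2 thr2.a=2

missing: thr0.a=0 thr1.a=2 thr2.a=2

outcome vector order: (thr0.a,thr1.a,thr2.a)
[PSO] allowed = {<0 0 0> <0 0 2> <0 2 0> <0 2 2> <2 0 0> <2 0 2> <2 2 0> <2 2 2>}
PSO∖claimed = {<0 2 2>}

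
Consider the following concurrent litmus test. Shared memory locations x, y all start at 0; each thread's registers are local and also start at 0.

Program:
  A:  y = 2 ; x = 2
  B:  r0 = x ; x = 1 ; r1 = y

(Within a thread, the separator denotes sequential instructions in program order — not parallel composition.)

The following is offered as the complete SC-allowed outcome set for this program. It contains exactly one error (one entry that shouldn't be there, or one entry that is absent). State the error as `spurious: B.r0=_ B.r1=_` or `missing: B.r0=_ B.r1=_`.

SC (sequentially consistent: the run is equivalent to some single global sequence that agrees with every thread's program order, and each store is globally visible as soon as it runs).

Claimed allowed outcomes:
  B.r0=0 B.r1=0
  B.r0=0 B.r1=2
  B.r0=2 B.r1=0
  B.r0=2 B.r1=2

outcome vector order: (B.r0,B.r1)
under SC → 0/0; 0/2; 2/2
claimed∖SC = {2/0}

spurious: B.r0=2 B.r1=0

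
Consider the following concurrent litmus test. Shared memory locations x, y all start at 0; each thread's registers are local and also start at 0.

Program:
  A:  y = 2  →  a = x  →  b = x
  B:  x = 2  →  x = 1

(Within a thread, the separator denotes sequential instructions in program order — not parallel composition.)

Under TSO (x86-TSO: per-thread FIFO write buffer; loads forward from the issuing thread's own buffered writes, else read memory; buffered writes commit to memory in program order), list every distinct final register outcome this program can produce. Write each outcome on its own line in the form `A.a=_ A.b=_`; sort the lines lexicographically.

outcome vector order: (A.a,A.b)
|TSO outcomes| = 6

A.a=0 A.b=0
A.a=0 A.b=1
A.a=0 A.b=2
A.a=1 A.b=1
A.a=2 A.b=1
A.a=2 A.b=2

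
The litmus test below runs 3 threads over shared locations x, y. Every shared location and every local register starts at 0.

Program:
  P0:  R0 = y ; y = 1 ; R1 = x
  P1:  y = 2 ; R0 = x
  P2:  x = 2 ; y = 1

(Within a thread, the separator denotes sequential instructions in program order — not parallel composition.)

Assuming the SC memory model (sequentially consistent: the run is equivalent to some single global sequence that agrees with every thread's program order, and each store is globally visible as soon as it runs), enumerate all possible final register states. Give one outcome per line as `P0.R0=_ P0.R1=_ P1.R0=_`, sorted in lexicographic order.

outcome vector order: (P0.R0,P0.R1,P1.R0)
|SC outcomes| = 10

P0.R0=0 P0.R1=0 P1.R0=0
P0.R0=0 P0.R1=0 P1.R0=2
P0.R0=0 P0.R1=2 P1.R0=0
P0.R0=0 P0.R1=2 P1.R0=2
P0.R0=1 P0.R1=2 P1.R0=0
P0.R0=1 P0.R1=2 P1.R0=2
P0.R0=2 P0.R1=0 P1.R0=0
P0.R0=2 P0.R1=0 P1.R0=2
P0.R0=2 P0.R1=2 P1.R0=0
P0.R0=2 P0.R1=2 P1.R0=2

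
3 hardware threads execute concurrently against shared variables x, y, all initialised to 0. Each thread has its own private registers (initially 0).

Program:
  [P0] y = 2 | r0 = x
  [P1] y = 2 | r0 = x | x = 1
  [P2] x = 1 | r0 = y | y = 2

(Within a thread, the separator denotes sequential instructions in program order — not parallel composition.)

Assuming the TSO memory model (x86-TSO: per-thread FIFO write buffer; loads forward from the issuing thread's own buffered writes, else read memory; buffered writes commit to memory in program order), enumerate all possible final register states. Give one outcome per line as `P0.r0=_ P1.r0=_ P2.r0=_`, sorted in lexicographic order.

P0.r0=0 P1.r0=0 P2.r0=0
P0.r0=0 P1.r0=0 P2.r0=2
P0.r0=0 P1.r0=1 P2.r0=0
P0.r0=0 P1.r0=1 P2.r0=2
P0.r0=1 P1.r0=0 P2.r0=0
P0.r0=1 P1.r0=0 P2.r0=2
P0.r0=1 P1.r0=1 P2.r0=0
P0.r0=1 P1.r0=1 P2.r0=2

outcome vector order: (P0.r0,P1.r0,P2.r0)
|TSO outcomes| = 8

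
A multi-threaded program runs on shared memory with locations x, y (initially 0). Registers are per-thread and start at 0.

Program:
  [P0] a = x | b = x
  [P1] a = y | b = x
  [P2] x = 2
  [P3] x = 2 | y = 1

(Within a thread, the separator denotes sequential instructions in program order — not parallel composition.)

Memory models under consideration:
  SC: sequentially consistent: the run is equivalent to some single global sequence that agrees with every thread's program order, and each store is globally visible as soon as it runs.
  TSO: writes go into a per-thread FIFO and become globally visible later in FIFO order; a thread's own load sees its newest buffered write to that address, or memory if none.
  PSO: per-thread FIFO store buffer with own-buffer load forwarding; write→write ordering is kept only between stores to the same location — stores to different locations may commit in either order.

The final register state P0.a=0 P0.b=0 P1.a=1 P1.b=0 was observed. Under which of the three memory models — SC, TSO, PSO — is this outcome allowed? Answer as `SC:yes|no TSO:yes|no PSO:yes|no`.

SC:no TSO:no PSO:yes

outcome vector order: (P0.a,P0.b,P1.a,P1.b)
SC (9): 0000 0002 0012 0200 0202 0212 2200 2202 2212
TSO (9): 0000 0002 0012 0200 0202 0212 2200 2202 2212
PSO (12): 0000 0002 0010 0012 0200 0202 0210 0212 2200 2202 2210 2212
target 0010 ∈ {PSO}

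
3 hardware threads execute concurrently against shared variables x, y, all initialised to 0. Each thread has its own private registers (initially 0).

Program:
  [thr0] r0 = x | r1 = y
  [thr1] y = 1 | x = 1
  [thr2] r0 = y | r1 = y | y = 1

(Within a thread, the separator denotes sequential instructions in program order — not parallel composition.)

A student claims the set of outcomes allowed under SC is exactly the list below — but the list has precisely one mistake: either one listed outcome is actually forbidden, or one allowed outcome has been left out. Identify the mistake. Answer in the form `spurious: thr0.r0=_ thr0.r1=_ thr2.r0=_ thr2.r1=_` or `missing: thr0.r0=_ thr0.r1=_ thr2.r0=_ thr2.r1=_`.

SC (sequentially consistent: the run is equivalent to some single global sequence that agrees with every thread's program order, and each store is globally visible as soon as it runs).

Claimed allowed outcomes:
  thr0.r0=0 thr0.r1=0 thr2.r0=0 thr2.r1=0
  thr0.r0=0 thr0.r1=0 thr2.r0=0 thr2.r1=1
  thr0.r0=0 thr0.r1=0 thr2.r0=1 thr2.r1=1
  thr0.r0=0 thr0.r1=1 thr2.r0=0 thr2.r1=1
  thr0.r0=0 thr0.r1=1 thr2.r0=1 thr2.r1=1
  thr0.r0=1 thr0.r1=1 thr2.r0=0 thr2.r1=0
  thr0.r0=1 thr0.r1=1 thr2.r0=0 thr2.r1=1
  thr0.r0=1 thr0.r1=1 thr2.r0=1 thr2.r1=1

missing: thr0.r0=0 thr0.r1=1 thr2.r0=0 thr2.r1=0

outcome vector order: (thr0.r0,thr0.r1,thr2.r0,thr2.r1)
[SC] allowed = {0/0/0/0; 0/0/0/1; 0/0/1/1; 0/1/0/0; 0/1/0/1; 0/1/1/1; 1/1/0/0; 1/1/0/1; 1/1/1/1}
SC∖claimed = {0/1/0/0}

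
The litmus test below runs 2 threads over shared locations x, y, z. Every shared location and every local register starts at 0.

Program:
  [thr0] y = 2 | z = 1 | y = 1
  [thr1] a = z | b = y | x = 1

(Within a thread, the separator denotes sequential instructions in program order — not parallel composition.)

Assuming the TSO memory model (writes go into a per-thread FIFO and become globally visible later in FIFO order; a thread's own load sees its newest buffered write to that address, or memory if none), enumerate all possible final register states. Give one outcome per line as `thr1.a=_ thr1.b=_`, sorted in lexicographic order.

thr1.a=0 thr1.b=0
thr1.a=0 thr1.b=1
thr1.a=0 thr1.b=2
thr1.a=1 thr1.b=1
thr1.a=1 thr1.b=2

outcome vector order: (thr1.a,thr1.b)
|TSO outcomes| = 5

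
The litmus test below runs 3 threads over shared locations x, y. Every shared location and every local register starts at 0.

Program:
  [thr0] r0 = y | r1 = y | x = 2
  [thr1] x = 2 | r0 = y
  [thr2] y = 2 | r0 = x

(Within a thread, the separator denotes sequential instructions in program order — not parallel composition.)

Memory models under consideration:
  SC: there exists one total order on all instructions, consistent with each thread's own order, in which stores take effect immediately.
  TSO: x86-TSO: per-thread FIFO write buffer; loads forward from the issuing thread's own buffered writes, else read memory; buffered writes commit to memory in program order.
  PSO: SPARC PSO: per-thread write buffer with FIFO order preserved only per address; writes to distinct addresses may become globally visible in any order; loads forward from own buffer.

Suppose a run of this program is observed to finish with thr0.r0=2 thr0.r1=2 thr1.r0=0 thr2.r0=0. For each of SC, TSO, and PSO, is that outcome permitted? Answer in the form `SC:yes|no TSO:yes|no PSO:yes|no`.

outcome vector order: (thr0.r0,thr0.r1,thr1.r0,thr2.r0)
SC: 9 outcomes — {<0 0 0 2>, <0 0 2 0>, <0 0 2 2>, <0 2 0 2>, <0 2 2 0>, <0 2 2 2>, <2 2 0 2>, <2 2 2 0>, <2 2 2 2>}
TSO: 12 outcomes — {<0 0 0 0>, <0 0 0 2>, <0 0 2 0>, <0 0 2 2>, <0 2 0 0>, <0 2 0 2>, <0 2 2 0>, <0 2 2 2>, <2 2 0 0>, <2 2 0 2>, <2 2 2 0>, <2 2 2 2>}
PSO: 12 outcomes — {<0 0 0 0>, <0 0 0 2>, <0 0 2 0>, <0 0 2 2>, <0 2 0 0>, <0 2 0 2>, <0 2 2 0>, <0 2 2 2>, <2 2 0 0>, <2 2 0 2>, <2 2 2 0>, <2 2 2 2>}
target <2 2 0 0> ∈ {TSO,PSO}

SC:no TSO:yes PSO:yes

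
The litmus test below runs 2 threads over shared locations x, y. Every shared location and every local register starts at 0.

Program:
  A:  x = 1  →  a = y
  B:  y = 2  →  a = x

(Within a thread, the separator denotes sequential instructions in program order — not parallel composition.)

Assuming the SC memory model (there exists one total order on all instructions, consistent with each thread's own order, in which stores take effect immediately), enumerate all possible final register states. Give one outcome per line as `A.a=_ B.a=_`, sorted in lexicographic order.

outcome vector order: (A.a,B.a)
|SC outcomes| = 3

A.a=0 B.a=1
A.a=2 B.a=0
A.a=2 B.a=1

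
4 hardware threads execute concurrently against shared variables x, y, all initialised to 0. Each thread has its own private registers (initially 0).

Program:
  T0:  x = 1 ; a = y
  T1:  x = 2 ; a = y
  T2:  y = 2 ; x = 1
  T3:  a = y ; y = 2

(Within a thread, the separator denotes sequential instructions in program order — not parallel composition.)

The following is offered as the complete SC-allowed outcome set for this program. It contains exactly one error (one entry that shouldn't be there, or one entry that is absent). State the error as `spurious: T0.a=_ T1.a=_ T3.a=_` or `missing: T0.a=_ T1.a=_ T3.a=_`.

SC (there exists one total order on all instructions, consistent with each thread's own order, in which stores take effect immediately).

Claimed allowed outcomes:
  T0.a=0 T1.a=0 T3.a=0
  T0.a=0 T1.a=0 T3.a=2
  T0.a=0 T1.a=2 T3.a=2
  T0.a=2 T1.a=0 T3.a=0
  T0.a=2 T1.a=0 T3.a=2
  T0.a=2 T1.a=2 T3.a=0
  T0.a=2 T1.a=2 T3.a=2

outcome vector order: (T0.a,T1.a,T3.a)
[SC] allowed = {(0,0,0), (0,0,2), (0,2,0), (0,2,2), (2,0,0), (2,0,2), (2,2,0), (2,2,2)}
SC∖claimed = {(0,2,0)}

missing: T0.a=0 T1.a=2 T3.a=0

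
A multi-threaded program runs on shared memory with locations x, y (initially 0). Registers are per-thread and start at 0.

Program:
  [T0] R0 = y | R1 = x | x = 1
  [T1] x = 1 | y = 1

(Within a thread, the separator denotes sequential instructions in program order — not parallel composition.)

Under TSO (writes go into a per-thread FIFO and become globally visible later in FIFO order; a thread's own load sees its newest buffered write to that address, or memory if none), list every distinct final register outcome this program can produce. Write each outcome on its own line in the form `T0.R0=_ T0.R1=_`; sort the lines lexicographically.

T0.R0=0 T0.R1=0
T0.R0=0 T0.R1=1
T0.R0=1 T0.R1=1

outcome vector order: (T0.R0,T0.R1)
|TSO outcomes| = 3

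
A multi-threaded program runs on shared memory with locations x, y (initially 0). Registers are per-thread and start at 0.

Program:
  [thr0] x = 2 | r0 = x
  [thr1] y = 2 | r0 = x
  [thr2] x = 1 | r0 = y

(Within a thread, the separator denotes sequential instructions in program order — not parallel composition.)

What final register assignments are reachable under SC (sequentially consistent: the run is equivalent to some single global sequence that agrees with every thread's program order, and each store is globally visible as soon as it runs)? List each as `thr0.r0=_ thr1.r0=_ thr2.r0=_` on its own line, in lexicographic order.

thr0.r0=1 thr1.r0=0 thr2.r0=2
thr0.r0=1 thr1.r0=1 thr2.r0=0
thr0.r0=1 thr1.r0=1 thr2.r0=2
thr0.r0=1 thr1.r0=2 thr2.r0=2
thr0.r0=2 thr1.r0=0 thr2.r0=2
thr0.r0=2 thr1.r0=1 thr2.r0=0
thr0.r0=2 thr1.r0=1 thr2.r0=2
thr0.r0=2 thr1.r0=2 thr2.r0=0
thr0.r0=2 thr1.r0=2 thr2.r0=2

outcome vector order: (thr0.r0,thr1.r0,thr2.r0)
|SC outcomes| = 9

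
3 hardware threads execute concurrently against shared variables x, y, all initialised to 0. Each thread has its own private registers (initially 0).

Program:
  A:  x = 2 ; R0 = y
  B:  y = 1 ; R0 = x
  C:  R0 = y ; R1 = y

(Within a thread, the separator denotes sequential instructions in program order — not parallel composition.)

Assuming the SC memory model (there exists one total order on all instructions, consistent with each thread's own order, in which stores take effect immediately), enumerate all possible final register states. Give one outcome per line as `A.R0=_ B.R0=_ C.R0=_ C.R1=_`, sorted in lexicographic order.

A.R0=0 B.R0=2 C.R0=0 C.R1=0
A.R0=0 B.R0=2 C.R0=0 C.R1=1
A.R0=0 B.R0=2 C.R0=1 C.R1=1
A.R0=1 B.R0=0 C.R0=0 C.R1=0
A.R0=1 B.R0=0 C.R0=0 C.R1=1
A.R0=1 B.R0=0 C.R0=1 C.R1=1
A.R0=1 B.R0=2 C.R0=0 C.R1=0
A.R0=1 B.R0=2 C.R0=0 C.R1=1
A.R0=1 B.R0=2 C.R0=1 C.R1=1

outcome vector order: (A.R0,B.R0,C.R0,C.R1)
|SC outcomes| = 9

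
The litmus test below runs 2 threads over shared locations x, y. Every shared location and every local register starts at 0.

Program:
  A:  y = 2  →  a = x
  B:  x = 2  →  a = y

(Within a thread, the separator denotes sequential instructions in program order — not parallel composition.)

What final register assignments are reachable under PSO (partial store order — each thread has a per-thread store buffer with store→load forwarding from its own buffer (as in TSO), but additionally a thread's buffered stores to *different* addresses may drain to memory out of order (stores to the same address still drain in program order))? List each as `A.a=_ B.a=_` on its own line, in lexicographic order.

A.a=0 B.a=0
A.a=0 B.a=2
A.a=2 B.a=0
A.a=2 B.a=2

outcome vector order: (A.a,B.a)
|PSO outcomes| = 4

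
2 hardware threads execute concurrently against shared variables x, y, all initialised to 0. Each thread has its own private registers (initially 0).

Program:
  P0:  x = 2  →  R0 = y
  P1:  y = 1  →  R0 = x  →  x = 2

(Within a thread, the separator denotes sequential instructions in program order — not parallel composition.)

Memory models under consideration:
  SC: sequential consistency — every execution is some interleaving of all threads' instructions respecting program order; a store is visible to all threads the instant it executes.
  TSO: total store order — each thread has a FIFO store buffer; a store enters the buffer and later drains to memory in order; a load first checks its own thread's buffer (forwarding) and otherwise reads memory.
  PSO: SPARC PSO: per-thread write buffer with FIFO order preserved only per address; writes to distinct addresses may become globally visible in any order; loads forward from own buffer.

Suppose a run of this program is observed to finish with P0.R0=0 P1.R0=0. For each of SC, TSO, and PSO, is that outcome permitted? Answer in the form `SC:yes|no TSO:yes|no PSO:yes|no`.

outcome vector order: (P0.R0,P1.R0)
[SC] allowed = {(0,2), (1,0), (1,2)}
[TSO] allowed = {(0,0), (0,2), (1,0), (1,2)}
[PSO] allowed = {(0,0), (0,2), (1,0), (1,2)}
target (0,0) ∈ {TSO,PSO}

SC:no TSO:yes PSO:yes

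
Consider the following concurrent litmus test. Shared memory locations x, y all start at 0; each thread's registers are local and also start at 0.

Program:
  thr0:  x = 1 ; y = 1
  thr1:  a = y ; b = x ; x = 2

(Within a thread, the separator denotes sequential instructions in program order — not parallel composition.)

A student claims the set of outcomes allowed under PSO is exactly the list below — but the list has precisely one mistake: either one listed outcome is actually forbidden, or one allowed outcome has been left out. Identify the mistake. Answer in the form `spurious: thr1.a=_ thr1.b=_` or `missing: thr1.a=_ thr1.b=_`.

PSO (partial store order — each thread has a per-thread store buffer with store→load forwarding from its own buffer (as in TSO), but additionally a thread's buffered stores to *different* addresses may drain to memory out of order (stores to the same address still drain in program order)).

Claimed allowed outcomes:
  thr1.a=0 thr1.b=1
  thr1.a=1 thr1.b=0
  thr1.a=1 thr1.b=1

outcome vector order: (thr1.a,thr1.b)
[PSO] allowed = {0/0; 0/1; 1/0; 1/1}
PSO∖claimed = {0/0}

missing: thr1.a=0 thr1.b=0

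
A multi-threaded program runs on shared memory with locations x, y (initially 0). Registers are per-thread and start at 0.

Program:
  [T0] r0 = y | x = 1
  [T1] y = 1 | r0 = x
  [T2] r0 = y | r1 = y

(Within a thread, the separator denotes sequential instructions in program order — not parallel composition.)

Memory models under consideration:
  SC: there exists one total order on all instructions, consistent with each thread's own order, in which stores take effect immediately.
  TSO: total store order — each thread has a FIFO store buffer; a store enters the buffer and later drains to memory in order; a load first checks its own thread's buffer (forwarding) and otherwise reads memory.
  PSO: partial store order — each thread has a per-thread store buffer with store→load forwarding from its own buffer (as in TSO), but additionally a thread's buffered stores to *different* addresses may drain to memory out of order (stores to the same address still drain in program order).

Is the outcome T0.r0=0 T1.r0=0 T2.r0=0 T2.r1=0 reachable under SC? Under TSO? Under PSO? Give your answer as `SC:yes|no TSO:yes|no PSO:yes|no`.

SC:yes TSO:yes PSO:yes

outcome vector order: (T0.r0,T1.r0,T2.r0,T2.r1)
[SC] allowed = {<0 0 0 0> <0 0 0 1> <0 0 1 1> <0 1 0 0> <0 1 0 1> <0 1 1 1> <1 0 0 0> <1 0 0 1> <1 0 1 1> <1 1 0 0> <1 1 0 1> <1 1 1 1>}
[TSO] allowed = {<0 0 0 0> <0 0 0 1> <0 0 1 1> <0 1 0 0> <0 1 0 1> <0 1 1 1> <1 0 0 0> <1 0 0 1> <1 0 1 1> <1 1 0 0> <1 1 0 1> <1 1 1 1>}
[PSO] allowed = {<0 0 0 0> <0 0 0 1> <0 0 1 1> <0 1 0 0> <0 1 0 1> <0 1 1 1> <1 0 0 0> <1 0 0 1> <1 0 1 1> <1 1 0 0> <1 1 0 1> <1 1 1 1>}
target <0 0 0 0> ∈ {SC,TSO,PSO}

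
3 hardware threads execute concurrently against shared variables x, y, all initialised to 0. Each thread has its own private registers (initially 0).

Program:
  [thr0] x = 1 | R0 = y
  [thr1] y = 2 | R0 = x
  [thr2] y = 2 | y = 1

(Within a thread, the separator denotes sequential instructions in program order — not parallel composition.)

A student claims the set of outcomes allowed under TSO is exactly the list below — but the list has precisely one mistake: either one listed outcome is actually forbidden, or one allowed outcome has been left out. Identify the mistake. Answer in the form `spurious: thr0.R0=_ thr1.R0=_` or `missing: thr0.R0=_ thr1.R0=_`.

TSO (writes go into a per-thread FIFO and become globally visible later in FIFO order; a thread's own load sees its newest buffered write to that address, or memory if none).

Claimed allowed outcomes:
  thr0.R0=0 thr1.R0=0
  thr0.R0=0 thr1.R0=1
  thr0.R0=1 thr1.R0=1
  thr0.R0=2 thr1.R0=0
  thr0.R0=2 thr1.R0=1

outcome vector order: (thr0.R0,thr1.R0)
TSO: 6 outcomes — {00 01 10 11 20 21}
TSO∖claimed = {10}

missing: thr0.R0=1 thr1.R0=0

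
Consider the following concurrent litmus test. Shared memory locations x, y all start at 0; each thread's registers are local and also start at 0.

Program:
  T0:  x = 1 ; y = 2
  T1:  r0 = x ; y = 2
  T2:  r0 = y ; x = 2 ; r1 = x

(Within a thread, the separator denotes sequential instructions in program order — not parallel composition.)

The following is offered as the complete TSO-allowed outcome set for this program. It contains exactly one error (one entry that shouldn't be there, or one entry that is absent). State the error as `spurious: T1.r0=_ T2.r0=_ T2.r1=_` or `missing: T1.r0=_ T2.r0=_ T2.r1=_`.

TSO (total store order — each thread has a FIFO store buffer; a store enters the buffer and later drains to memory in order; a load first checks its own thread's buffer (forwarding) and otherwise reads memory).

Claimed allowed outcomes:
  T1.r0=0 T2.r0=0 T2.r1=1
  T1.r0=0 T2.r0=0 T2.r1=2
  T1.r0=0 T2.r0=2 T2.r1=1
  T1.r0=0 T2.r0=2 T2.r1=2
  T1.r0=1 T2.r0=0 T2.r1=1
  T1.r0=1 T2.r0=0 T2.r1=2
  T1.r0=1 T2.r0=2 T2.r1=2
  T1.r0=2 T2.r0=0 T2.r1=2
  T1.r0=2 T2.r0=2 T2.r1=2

outcome vector order: (T1.r0,T2.r0,T2.r1)
under TSO → 0/0/1 0/0/2 0/2/1 0/2/2 1/0/1 1/0/2 1/2/2 2/0/1 2/0/2 2/2/2
TSO∖claimed = {2/0/1}

missing: T1.r0=2 T2.r0=0 T2.r1=1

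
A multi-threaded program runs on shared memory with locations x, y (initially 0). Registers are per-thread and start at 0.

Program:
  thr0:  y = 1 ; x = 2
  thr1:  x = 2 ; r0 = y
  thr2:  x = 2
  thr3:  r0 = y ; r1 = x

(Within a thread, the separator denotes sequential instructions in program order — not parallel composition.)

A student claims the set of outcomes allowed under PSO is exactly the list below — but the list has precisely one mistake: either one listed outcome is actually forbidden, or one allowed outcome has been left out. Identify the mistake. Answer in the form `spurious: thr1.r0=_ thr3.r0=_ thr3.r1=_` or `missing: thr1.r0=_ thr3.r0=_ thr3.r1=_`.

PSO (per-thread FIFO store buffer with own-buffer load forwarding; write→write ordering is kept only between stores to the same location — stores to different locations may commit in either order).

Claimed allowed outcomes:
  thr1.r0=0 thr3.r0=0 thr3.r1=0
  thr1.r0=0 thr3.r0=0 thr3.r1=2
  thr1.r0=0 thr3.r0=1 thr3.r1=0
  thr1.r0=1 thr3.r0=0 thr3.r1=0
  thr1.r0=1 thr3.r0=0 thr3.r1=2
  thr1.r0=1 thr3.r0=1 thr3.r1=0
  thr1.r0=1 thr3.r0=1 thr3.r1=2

missing: thr1.r0=0 thr3.r0=1 thr3.r1=2

outcome vector order: (thr1.r0,thr3.r0,thr3.r1)
PSO: 8 outcomes — {0/0/0; 0/0/2; 0/1/0; 0/1/2; 1/0/0; 1/0/2; 1/1/0; 1/1/2}
PSO∖claimed = {0/1/2}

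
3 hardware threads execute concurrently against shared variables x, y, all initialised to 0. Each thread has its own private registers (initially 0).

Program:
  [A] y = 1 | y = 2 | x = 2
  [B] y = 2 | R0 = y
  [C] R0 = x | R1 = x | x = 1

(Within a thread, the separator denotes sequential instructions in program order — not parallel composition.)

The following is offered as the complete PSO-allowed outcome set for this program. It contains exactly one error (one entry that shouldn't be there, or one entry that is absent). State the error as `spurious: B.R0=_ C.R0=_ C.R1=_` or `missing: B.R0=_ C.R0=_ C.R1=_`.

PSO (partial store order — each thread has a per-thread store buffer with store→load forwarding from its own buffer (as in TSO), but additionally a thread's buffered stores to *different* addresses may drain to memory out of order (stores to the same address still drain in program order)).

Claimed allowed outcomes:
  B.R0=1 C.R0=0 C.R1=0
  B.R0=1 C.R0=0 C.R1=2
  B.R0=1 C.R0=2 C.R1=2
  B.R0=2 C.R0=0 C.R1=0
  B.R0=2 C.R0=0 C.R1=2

missing: B.R0=2 C.R0=2 C.R1=2

outcome vector order: (B.R0,C.R0,C.R1)
under PSO → 1/0/0; 1/0/2; 1/2/2; 2/0/0; 2/0/2; 2/2/2
PSO∖claimed = {2/2/2}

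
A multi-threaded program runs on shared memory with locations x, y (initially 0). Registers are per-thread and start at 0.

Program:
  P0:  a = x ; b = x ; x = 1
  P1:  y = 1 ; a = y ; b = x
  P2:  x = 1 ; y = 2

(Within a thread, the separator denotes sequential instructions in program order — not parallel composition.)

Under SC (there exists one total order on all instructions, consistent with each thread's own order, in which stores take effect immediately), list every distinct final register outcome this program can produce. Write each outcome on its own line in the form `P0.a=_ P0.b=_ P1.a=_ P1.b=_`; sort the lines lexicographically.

P0.a=0 P0.b=0 P1.a=1 P1.b=0
P0.a=0 P0.b=0 P1.a=1 P1.b=1
P0.a=0 P0.b=0 P1.a=2 P1.b=1
P0.a=0 P0.b=1 P1.a=1 P1.b=0
P0.a=0 P0.b=1 P1.a=1 P1.b=1
P0.a=0 P0.b=1 P1.a=2 P1.b=1
P0.a=1 P0.b=1 P1.a=1 P1.b=0
P0.a=1 P0.b=1 P1.a=1 P1.b=1
P0.a=1 P0.b=1 P1.a=2 P1.b=1

outcome vector order: (P0.a,P0.b,P1.a,P1.b)
|SC outcomes| = 9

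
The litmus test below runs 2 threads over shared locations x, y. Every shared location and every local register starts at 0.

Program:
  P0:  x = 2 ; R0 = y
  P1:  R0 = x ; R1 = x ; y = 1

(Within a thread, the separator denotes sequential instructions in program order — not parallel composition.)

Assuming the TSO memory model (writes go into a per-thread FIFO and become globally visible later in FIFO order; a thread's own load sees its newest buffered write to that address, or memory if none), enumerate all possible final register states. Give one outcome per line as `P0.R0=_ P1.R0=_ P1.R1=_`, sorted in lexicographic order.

outcome vector order: (P0.R0,P1.R0,P1.R1)
|TSO outcomes| = 6

P0.R0=0 P1.R0=0 P1.R1=0
P0.R0=0 P1.R0=0 P1.R1=2
P0.R0=0 P1.R0=2 P1.R1=2
P0.R0=1 P1.R0=0 P1.R1=0
P0.R0=1 P1.R0=0 P1.R1=2
P0.R0=1 P1.R0=2 P1.R1=2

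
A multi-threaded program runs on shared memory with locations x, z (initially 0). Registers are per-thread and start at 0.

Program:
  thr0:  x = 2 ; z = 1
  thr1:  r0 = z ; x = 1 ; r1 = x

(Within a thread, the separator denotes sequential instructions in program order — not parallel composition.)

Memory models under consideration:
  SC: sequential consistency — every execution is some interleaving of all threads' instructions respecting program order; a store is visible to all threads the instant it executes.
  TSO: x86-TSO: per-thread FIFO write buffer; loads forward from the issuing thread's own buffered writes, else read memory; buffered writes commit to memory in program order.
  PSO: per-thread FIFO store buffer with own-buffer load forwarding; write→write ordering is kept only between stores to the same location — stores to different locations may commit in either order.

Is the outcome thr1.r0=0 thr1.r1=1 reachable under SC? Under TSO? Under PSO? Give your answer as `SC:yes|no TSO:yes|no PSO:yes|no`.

SC:yes TSO:yes PSO:yes

outcome vector order: (thr1.r0,thr1.r1)
SC: 3 outcomes — {<0 1>; <0 2>; <1 1>}
TSO: 3 outcomes — {<0 1>; <0 2>; <1 1>}
PSO: 4 outcomes — {<0 1>; <0 2>; <1 1>; <1 2>}
target <0 1> ∈ {SC,TSO,PSO}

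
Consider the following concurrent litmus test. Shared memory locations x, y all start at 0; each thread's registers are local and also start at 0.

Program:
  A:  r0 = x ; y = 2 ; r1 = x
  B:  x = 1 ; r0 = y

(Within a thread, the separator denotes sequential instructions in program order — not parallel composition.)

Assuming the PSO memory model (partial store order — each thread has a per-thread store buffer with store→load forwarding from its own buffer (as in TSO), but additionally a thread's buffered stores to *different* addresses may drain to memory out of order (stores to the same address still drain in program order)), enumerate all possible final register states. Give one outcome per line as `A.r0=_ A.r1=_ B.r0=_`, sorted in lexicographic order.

outcome vector order: (A.r0,A.r1,B.r0)
|PSO outcomes| = 6

A.r0=0 A.r1=0 B.r0=0
A.r0=0 A.r1=0 B.r0=2
A.r0=0 A.r1=1 B.r0=0
A.r0=0 A.r1=1 B.r0=2
A.r0=1 A.r1=1 B.r0=0
A.r0=1 A.r1=1 B.r0=2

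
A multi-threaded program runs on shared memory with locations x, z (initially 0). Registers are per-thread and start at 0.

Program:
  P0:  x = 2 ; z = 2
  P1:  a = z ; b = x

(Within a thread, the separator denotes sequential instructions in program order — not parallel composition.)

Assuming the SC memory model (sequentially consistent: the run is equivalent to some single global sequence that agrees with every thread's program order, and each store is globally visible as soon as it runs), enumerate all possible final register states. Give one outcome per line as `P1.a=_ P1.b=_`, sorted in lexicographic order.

P1.a=0 P1.b=0
P1.a=0 P1.b=2
P1.a=2 P1.b=2

outcome vector order: (P1.a,P1.b)
|SC outcomes| = 3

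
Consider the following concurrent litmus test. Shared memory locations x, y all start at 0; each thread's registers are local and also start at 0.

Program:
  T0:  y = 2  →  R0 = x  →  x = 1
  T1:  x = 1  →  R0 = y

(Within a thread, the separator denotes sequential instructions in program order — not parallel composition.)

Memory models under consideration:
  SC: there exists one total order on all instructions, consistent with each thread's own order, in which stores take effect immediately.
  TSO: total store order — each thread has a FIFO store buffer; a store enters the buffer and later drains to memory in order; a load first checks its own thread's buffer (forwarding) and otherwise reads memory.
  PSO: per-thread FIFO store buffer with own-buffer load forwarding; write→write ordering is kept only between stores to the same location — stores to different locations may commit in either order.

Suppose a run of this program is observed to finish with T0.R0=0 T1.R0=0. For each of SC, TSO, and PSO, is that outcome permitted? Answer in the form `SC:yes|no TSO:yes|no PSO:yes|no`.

SC:no TSO:yes PSO:yes

outcome vector order: (T0.R0,T1.R0)
under SC → 02 10 12
under TSO → 00 02 10 12
under PSO → 00 02 10 12
target 00 ∈ {TSO,PSO}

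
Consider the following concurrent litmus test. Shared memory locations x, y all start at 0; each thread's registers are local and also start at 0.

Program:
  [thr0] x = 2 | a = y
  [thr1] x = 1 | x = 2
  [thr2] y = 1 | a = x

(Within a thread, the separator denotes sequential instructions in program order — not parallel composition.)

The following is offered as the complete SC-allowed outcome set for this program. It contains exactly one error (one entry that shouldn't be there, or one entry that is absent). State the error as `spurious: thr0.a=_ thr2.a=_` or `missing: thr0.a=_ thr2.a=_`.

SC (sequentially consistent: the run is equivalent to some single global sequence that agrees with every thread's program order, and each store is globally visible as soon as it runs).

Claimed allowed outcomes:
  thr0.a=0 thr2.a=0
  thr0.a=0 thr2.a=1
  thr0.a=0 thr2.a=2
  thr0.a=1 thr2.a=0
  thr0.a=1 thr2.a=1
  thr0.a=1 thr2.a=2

outcome vector order: (thr0.a,thr2.a)
[SC] allowed = {<0 1>, <0 2>, <1 0>, <1 1>, <1 2>}
claimed∖SC = {<0 0>}

spurious: thr0.a=0 thr2.a=0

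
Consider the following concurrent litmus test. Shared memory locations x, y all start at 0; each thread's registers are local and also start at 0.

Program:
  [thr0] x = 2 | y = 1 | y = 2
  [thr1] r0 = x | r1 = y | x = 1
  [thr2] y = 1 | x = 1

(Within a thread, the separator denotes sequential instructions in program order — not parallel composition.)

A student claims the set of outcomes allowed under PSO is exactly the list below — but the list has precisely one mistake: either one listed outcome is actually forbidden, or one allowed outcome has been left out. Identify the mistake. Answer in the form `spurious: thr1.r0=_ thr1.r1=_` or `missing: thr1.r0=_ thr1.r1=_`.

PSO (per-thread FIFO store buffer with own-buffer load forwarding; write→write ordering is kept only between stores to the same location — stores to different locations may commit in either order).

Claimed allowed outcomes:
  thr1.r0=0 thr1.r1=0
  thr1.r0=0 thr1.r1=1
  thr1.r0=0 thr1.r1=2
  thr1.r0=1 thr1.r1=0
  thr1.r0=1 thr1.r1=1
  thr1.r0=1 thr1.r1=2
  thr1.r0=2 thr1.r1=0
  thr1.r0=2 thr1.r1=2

outcome vector order: (thr1.r0,thr1.r1)
under PSO → 0/0 0/1 0/2 1/0 1/1 1/2 2/0 2/1 2/2
PSO∖claimed = {2/1}

missing: thr1.r0=2 thr1.r1=1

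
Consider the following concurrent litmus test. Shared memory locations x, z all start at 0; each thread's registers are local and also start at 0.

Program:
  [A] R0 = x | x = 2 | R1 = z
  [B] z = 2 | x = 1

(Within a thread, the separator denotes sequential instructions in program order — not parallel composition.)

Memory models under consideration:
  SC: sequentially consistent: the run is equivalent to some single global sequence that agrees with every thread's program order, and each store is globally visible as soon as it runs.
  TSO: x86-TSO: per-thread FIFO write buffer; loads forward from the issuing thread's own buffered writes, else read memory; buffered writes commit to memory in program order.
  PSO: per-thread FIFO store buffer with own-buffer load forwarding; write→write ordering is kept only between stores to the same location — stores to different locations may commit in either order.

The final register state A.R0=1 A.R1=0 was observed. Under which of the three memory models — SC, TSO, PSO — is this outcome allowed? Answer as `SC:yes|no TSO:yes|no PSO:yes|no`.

outcome vector order: (A.R0,A.R1)
under SC → (0,0), (0,2), (1,2)
under TSO → (0,0), (0,2), (1,2)
under PSO → (0,0), (0,2), (1,0), (1,2)
target (1,0) ∈ {PSO}

SC:no TSO:no PSO:yes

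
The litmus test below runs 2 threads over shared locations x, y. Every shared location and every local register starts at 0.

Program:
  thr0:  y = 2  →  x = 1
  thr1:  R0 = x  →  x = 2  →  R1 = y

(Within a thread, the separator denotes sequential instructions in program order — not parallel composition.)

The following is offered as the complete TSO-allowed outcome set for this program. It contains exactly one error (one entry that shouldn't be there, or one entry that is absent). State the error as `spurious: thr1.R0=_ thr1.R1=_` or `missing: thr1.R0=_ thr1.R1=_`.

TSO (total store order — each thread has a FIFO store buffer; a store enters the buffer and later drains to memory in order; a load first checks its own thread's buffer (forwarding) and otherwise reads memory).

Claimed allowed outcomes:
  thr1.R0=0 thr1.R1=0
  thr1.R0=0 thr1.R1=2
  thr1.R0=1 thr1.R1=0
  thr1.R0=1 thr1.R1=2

outcome vector order: (thr1.R0,thr1.R1)
TSO: 3 outcomes — {<0 0>; <0 2>; <1 2>}
claimed∖TSO = {<1 0>}

spurious: thr1.R0=1 thr1.R1=0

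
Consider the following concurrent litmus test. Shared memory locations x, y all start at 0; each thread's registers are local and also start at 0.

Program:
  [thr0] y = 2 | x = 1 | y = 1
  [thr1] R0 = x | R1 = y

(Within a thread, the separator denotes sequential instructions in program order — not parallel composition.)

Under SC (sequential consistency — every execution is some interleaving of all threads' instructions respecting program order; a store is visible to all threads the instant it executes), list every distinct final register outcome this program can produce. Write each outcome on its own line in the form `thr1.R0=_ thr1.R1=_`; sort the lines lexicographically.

thr1.R0=0 thr1.R1=0
thr1.R0=0 thr1.R1=1
thr1.R0=0 thr1.R1=2
thr1.R0=1 thr1.R1=1
thr1.R0=1 thr1.R1=2

outcome vector order: (thr1.R0,thr1.R1)
|SC outcomes| = 5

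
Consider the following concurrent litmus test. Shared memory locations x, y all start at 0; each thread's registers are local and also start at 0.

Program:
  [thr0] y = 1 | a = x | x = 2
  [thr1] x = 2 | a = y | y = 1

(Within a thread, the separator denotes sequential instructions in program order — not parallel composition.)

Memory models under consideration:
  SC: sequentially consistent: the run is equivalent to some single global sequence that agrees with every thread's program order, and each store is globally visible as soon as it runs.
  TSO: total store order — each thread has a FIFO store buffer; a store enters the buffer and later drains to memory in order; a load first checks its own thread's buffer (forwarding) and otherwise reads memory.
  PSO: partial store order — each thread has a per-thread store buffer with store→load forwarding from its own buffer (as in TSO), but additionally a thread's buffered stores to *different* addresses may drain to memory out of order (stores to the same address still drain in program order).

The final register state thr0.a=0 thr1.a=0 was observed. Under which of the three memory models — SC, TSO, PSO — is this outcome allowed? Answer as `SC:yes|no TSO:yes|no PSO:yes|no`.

outcome vector order: (thr0.a,thr1.a)
under SC → 01 20 21
under TSO → 00 01 20 21
under PSO → 00 01 20 21
target 00 ∈ {TSO,PSO}

SC:no TSO:yes PSO:yes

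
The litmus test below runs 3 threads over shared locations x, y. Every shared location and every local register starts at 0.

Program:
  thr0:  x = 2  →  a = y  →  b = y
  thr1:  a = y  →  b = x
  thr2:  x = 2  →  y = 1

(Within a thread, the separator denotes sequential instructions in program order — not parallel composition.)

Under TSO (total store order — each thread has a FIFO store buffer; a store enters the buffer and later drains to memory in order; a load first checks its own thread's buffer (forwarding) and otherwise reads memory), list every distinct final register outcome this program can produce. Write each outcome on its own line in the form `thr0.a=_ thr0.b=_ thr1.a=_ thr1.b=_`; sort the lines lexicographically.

outcome vector order: (thr0.a,thr0.b,thr1.a,thr1.b)
|TSO outcomes| = 9

thr0.a=0 thr0.b=0 thr1.a=0 thr1.b=0
thr0.a=0 thr0.b=0 thr1.a=0 thr1.b=2
thr0.a=0 thr0.b=0 thr1.a=1 thr1.b=2
thr0.a=0 thr0.b=1 thr1.a=0 thr1.b=0
thr0.a=0 thr0.b=1 thr1.a=0 thr1.b=2
thr0.a=0 thr0.b=1 thr1.a=1 thr1.b=2
thr0.a=1 thr0.b=1 thr1.a=0 thr1.b=0
thr0.a=1 thr0.b=1 thr1.a=0 thr1.b=2
thr0.a=1 thr0.b=1 thr1.a=1 thr1.b=2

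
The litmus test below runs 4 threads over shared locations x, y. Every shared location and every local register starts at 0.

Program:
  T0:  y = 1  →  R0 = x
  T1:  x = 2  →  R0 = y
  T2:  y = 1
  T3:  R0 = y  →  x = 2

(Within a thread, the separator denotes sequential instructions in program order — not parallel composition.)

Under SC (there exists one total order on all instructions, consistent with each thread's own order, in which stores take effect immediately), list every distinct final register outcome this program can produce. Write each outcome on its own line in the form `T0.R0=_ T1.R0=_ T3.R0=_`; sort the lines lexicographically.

T0.R0=0 T1.R0=1 T3.R0=0
T0.R0=0 T1.R0=1 T3.R0=1
T0.R0=2 T1.R0=0 T3.R0=0
T0.R0=2 T1.R0=0 T3.R0=1
T0.R0=2 T1.R0=1 T3.R0=0
T0.R0=2 T1.R0=1 T3.R0=1

outcome vector order: (T0.R0,T1.R0,T3.R0)
|SC outcomes| = 6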